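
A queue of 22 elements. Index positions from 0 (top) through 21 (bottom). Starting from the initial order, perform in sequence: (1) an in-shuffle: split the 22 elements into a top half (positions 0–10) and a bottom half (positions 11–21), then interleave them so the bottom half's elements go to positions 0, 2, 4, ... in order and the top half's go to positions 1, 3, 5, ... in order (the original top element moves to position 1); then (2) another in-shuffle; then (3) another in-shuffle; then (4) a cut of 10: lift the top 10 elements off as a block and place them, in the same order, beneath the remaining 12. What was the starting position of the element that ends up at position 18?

20

Undo the operations in reverse order, starting from position 18:
  undo op 4 (cut 10): 18 ← 6
  undo op 3 (in-shuffle, from bottom half): 6 ← 14
  undo op 2 (in-shuffle, from bottom half): 14 ← 18
  undo op 1 (in-shuffle, from bottom half): 18 ← 20
So the element at position 18 came from original position 20.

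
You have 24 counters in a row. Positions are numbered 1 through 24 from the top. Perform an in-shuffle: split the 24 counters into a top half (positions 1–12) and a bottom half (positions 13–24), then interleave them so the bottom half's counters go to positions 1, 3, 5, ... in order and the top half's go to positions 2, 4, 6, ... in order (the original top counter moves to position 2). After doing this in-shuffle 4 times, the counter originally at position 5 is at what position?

Track the counter's position through each in-shuffle:
5 → 10 → 20 → 15 → 5

5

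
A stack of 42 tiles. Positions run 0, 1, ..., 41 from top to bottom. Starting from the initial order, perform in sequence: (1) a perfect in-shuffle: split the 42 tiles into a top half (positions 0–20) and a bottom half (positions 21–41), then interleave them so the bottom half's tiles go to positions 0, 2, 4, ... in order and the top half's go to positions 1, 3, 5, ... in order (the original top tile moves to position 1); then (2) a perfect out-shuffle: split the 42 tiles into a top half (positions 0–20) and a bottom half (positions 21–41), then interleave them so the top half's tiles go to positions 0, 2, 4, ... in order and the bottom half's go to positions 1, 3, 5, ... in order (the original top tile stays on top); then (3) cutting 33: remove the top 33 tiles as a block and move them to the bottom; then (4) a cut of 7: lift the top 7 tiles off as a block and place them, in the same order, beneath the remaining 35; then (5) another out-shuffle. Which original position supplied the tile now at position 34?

Undo the operations in reverse order, starting from position 34:
  undo op 5 (out-shuffle, from top half): 34 ← 17
  undo op 4 (cut 7): 17 ← 24
  undo op 3 (cut 33): 24 ← 15
  undo op 2 (out-shuffle, from bottom half): 15 ← 28
  undo op 1 (in-shuffle, from bottom half): 28 ← 35
So the tile at position 34 came from original position 35.

35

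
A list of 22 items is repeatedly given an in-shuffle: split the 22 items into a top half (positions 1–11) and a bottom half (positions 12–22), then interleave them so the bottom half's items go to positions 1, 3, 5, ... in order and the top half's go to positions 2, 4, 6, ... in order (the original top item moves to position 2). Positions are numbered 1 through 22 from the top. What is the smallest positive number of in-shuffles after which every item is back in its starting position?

11

The in-shuffle permutes the 22 positions with cycle lengths [11, 11].
Every item is home exactly when every cycle has completed a whole number of laps, i.e. after lcm(11) = 11 in-shuffles.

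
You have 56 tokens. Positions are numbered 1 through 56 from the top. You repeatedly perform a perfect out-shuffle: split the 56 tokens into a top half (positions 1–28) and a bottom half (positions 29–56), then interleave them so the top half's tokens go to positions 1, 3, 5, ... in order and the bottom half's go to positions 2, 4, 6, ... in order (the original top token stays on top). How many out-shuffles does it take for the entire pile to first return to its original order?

The out-shuffle permutes the 56 positions with cycle lengths [1, 1, 4, 10, 20, 20].
Every token is home exactly when every cycle has completed a whole number of laps, i.e. after lcm(1, 4, 10, 20) = 20 out-shuffles.

20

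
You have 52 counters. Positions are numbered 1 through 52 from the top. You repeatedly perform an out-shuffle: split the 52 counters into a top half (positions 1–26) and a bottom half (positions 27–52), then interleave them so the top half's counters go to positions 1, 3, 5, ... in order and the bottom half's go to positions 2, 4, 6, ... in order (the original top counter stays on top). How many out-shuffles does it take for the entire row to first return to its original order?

8

The out-shuffle permutes the 52 positions with cycle lengths [1, 1, 2, 8, 8, 8, 8, 8, 8].
Every counter is home exactly when every cycle has completed a whole number of laps, i.e. after lcm(1, 2, 8) = 8 out-shuffles.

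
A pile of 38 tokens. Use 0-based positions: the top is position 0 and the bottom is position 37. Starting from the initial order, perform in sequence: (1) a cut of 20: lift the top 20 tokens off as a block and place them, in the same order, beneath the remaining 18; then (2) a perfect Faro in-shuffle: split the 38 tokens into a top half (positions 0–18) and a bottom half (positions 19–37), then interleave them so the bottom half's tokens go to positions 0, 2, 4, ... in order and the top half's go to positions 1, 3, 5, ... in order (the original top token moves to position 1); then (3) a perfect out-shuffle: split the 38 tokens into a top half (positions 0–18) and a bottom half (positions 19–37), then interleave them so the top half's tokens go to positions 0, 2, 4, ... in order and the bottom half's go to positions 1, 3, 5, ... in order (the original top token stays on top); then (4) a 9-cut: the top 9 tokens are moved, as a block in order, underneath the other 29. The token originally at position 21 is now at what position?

Track the token from position 21 forward through each operation:
  after op 1 (cut 20): 21 → 1
  after op 2 (in-shuffle): 1 → 3
  after op 3 (out-shuffle): 3 → 6
  after op 4 (cut 9): 6 → 35

35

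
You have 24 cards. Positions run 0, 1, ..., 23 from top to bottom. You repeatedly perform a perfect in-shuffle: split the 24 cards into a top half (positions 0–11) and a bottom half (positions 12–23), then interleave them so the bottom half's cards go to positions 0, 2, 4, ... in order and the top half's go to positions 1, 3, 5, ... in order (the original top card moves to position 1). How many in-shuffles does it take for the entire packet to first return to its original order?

20

The in-shuffle permutes the 24 positions with cycle lengths [4, 20].
Every card is home exactly when every cycle has completed a whole number of laps, i.e. after lcm(4, 20) = 20 in-shuffles.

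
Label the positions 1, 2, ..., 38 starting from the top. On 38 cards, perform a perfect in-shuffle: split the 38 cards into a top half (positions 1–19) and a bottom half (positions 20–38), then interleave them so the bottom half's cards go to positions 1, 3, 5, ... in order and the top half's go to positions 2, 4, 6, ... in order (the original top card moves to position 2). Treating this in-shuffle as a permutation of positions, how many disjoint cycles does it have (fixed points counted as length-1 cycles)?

Trace each unvisited position around until it returns:
(1 2 4 8 16 32 ... len 12) (3 6 12 24 9 18 ... len 12) (7 14 28 17 34 29 ... len 12) (13 26)
4 cycles in total.

4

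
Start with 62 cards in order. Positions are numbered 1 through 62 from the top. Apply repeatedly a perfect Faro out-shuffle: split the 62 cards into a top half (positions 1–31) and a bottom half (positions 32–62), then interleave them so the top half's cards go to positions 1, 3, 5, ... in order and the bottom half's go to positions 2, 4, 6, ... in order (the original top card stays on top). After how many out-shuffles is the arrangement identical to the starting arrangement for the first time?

The out-shuffle permutes the 62 positions with cycle lengths [1, 1, 60].
Every card is home exactly when every cycle has completed a whole number of laps, i.e. after lcm(1, 60) = 60 out-shuffles.

60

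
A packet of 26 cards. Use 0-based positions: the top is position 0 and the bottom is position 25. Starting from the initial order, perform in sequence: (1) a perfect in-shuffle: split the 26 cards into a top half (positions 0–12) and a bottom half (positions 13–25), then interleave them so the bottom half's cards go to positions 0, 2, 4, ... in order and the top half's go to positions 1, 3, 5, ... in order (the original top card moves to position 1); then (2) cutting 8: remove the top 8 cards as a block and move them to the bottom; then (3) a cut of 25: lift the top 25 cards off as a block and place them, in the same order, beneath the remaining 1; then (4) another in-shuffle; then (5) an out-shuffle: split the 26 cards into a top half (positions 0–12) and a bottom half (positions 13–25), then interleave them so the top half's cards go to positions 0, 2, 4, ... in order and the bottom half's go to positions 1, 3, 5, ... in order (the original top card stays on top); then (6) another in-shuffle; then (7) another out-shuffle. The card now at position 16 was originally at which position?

Undo the operations in reverse order, starting from position 16:
  undo op 7 (out-shuffle, from top half): 16 ← 8
  undo op 6 (in-shuffle, from bottom half): 8 ← 17
  undo op 5 (out-shuffle, from bottom half): 17 ← 21
  undo op 4 (in-shuffle, from top half): 21 ← 10
  undo op 3 (cut 25): 10 ← 9
  undo op 2 (cut 8): 9 ← 17
  undo op 1 (in-shuffle, from top half): 17 ← 8
So the card at position 16 came from original position 8.

8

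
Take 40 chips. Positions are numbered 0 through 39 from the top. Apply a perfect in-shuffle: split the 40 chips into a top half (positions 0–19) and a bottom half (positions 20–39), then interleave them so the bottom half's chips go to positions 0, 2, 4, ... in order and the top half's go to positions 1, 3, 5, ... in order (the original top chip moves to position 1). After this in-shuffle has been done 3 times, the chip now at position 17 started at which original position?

32

Work backwards from position 17, undoing one in-shuffle at a time:
17 ← 8 ← 24 ← 32
So the chip now at position 17 started at position 32.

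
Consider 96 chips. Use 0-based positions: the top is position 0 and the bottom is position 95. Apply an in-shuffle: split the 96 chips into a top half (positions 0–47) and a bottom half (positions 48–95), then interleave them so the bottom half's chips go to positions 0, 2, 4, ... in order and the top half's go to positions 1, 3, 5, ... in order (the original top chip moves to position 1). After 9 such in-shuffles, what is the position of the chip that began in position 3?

10

Track the chip's position through each in-shuffle:
3 → 7 → 15 → 31 → 63 → 30 → 61 → 26 → 53 → 10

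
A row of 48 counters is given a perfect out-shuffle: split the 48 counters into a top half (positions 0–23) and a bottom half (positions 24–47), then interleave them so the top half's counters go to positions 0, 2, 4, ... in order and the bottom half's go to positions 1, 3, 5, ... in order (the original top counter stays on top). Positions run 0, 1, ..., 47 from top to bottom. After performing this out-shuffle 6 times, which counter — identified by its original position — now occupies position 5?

39

Work backwards from position 5, undoing one out-shuffle at a time:
5 ← 26 ← 13 ← 30 ← 15 ← 31 ← 39
So the counter now at position 5 started at position 39.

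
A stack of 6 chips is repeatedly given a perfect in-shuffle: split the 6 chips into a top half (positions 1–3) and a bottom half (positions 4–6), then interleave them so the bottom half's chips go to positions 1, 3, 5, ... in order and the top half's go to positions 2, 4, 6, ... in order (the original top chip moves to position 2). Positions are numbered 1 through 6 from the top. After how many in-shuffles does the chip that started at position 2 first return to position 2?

3

Follow position 2 under repeated in-shuffles:
2 → 4 → 1 → 2
It first returns after 3 in-shuffles.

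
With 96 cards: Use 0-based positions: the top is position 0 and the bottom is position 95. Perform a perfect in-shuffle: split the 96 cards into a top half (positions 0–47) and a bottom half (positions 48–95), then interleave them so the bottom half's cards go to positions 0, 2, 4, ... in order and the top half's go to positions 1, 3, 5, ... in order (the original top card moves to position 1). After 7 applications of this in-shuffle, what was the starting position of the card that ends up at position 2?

Work backwards from position 2, undoing one in-shuffle at a time:
2 ← 49 ← 24 ← 60 ← 78 ← 87 ← 43 ← 21
So the card now at position 2 started at position 21.

21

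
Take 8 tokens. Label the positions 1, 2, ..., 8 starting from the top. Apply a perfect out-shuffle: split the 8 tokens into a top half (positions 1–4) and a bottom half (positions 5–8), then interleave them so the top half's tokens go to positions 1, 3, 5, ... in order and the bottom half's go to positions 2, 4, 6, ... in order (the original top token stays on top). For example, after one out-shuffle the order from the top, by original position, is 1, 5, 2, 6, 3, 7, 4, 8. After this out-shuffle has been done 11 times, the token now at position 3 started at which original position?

5

Work backwards from position 3, undoing one out-shuffle at a time:
3 ← 2 ← 5 ← 3 ← 2 ← 5 ← 3 ← 2 ← 5 ← 3 ← 2 ← 5
So the token now at position 3 started at position 5.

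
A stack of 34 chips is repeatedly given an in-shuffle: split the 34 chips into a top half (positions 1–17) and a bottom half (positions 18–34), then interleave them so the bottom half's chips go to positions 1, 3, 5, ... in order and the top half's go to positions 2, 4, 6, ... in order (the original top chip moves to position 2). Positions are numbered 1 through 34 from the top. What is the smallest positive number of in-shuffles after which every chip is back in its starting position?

The in-shuffle permutes the 34 positions with cycle lengths [3, 3, 4, 12, 12].
Every chip is home exactly when every cycle has completed a whole number of laps, i.e. after lcm(3, 4, 12) = 12 in-shuffles.

12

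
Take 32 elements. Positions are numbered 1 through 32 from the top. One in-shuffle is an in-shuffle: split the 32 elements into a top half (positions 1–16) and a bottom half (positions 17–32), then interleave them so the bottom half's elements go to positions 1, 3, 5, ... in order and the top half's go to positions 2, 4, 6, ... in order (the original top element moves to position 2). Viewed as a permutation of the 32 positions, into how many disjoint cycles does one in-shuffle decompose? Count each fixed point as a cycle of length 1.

4

Trace each unvisited position around until it returns:
(1 2 4 8 16 32 31 29 25 17) (3 6 12 24 15 30 27 21 9 18) (5 10 20 7 14 28 23 13 26 19) (11 22)
4 cycles in total.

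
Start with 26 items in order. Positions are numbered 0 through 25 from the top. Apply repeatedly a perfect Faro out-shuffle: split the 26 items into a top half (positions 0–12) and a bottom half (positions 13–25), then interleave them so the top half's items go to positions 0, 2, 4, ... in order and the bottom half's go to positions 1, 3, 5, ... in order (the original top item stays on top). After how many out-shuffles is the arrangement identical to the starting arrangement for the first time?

The out-shuffle permutes the 26 positions with cycle lengths [1, 1, 4, 20].
Every item is home exactly when every cycle has completed a whole number of laps, i.e. after lcm(1, 4, 20) = 20 out-shuffles.

20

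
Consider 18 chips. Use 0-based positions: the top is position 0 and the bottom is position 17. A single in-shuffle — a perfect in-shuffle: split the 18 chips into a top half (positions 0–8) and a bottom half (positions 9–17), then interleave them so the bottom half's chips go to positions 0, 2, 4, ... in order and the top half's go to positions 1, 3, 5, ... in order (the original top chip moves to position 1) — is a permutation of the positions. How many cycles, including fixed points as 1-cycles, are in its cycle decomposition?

Trace each unvisited position around until it returns:
(0 1 3 7 15 12 ... len 18)
1 cycle in total.

1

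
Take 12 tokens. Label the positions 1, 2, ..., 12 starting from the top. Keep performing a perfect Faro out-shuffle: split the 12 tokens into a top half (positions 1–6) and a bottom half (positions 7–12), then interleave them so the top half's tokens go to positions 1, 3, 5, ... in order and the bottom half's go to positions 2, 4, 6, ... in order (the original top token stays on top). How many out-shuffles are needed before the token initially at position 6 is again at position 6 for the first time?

10

Follow position 6 under repeated out-shuffles:
6 → 11 → 10 → 8 → 4 → 7 → 2 → 3 → 5 → 9 → 6
It first returns after 10 out-shuffles.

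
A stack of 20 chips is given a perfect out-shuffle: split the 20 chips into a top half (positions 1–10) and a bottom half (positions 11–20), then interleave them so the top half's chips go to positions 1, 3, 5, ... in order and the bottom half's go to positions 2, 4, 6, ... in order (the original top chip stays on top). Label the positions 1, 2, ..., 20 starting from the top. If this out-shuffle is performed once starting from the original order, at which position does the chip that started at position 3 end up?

5

Track the chip's position through each out-shuffle:
3 → 5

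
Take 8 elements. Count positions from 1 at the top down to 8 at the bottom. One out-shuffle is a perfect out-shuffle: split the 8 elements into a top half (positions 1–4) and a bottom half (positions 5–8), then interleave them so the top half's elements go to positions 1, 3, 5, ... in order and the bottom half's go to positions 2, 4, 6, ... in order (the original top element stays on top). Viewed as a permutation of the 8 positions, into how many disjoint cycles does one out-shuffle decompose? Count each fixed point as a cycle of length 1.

Trace each unvisited position around until it returns:
(1) (2 3 5) (4 7 6) (8)
4 cycles in total.

4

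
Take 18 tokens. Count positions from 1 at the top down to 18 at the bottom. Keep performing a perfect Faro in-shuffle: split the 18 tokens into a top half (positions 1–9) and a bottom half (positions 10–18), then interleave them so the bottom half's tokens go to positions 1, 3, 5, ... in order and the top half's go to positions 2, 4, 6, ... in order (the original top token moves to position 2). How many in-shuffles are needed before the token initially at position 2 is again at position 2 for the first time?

Follow position 2 under repeated in-shuffles:
2 → 4 → 8 → 16 → 13 → 7 → 14 → 9 → 18 → 17 → 15 → 11 → 3 → 6 → 12 → 5 → 10 → 1 → 2
It first returns after 18 in-shuffles.

18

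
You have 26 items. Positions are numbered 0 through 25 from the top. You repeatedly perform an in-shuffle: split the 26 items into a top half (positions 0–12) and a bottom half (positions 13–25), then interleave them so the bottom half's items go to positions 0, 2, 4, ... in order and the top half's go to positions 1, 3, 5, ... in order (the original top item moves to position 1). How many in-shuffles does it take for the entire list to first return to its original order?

The in-shuffle permutes the 26 positions with cycle lengths [2, 6, 18].
Every item is home exactly when every cycle has completed a whole number of laps, i.e. after lcm(2, 6, 18) = 18 in-shuffles.

18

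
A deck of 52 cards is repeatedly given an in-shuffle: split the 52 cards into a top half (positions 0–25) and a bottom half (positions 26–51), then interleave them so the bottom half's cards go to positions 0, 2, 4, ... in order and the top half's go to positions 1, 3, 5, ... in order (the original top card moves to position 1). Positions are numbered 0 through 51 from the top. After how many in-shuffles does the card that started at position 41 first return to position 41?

52

Follow position 41 under repeated in-shuffles:
41 → 30 → 8 → 17 → 35 → 18 → 37 → 22 → ... → 41 (length 52)
It first returns after 52 in-shuffles.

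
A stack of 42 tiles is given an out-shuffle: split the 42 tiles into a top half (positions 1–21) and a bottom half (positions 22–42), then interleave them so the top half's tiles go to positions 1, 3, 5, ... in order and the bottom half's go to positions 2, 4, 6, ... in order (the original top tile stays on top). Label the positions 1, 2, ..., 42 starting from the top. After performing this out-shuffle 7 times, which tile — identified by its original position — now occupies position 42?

Work backwards from position 42, undoing one out-shuffle at a time:
42 ← 42 ← 42 ← 42 ← 42 ← 42 ← 42 ← 42
So the tile now at position 42 started at position 42.

42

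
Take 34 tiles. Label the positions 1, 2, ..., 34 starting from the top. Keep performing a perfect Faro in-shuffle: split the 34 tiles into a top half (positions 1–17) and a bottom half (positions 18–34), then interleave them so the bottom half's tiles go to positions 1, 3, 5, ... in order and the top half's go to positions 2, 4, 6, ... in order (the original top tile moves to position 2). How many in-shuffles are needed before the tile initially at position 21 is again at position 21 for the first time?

Follow position 21 under repeated in-shuffles:
21 → 7 → 14 → 28 → 21
It first returns after 4 in-shuffles.

4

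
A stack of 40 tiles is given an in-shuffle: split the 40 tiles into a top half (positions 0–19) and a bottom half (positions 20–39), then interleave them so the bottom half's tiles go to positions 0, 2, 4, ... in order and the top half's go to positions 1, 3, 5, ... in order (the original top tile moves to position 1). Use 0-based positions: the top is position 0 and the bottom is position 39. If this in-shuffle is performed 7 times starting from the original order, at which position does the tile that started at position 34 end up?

Track the tile's position through each in-shuffle:
34 → 28 → 16 → 33 → 26 → 12 → 25 → 10

10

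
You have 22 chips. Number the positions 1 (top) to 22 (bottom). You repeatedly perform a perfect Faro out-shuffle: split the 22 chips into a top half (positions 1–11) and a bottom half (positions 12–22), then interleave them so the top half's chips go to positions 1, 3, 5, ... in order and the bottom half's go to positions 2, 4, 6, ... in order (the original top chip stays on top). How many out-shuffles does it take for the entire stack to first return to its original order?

6

The out-shuffle permutes the 22 positions with cycle lengths [1, 1, 2, 3, 3, 6, 6].
Every chip is home exactly when every cycle has completed a whole number of laps, i.e. after lcm(1, 2, 3, 6) = 6 out-shuffles.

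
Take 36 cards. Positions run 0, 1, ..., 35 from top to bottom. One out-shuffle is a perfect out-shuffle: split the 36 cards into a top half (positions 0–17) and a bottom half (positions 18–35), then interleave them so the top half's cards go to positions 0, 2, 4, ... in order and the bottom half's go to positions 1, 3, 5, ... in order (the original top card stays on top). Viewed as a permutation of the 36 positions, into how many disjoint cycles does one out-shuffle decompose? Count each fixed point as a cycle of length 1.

Trace each unvisited position around until it returns:
(0) (1 2 4 8 16 32 ... len 12) (3 6 12 24 13 26 ... len 12) (5 10 20) (7 14 28 21) (15 30 25) (35)
7 cycles in total.

7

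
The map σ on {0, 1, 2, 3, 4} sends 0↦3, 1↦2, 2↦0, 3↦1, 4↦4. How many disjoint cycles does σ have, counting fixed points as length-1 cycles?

Cycle decomposition: (0 3 1 2) (4).
2 cycles.

2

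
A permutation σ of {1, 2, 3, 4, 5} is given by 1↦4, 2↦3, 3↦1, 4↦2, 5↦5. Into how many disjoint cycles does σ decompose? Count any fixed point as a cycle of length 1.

2

Cycle decomposition: (1 4 2 3) (5).
2 cycles.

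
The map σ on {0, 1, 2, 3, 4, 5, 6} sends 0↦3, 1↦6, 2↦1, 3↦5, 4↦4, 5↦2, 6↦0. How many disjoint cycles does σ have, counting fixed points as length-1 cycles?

Cycle decomposition: (0 3 5 2 1 6) (4).
2 cycles.

2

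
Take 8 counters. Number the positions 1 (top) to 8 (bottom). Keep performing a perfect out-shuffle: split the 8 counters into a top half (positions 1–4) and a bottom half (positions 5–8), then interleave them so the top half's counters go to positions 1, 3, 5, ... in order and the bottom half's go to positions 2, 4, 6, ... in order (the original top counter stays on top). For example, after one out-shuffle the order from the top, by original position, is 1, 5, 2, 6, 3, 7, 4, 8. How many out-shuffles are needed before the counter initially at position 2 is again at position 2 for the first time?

3

Follow position 2 under repeated out-shuffles:
2 → 3 → 5 → 2
It first returns after 3 out-shuffles.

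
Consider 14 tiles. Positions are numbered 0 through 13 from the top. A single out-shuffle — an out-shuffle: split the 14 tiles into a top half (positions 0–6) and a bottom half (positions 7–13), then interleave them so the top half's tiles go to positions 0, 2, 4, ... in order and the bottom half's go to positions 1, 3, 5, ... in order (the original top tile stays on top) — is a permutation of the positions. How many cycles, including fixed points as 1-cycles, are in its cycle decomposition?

Trace each unvisited position around until it returns:
(0) (1 2 4 8 3 6 ... len 12) (13)
3 cycles in total.

3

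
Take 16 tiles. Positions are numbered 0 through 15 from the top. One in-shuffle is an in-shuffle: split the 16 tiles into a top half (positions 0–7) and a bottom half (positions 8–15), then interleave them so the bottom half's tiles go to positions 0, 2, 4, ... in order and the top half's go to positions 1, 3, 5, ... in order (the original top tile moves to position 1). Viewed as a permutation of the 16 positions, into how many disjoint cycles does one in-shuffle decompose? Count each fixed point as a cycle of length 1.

2

Trace each unvisited position around until it returns:
(0 1 3 7 15 14 12 8) (2 5 11 6 13 10 4 9)
2 cycles in total.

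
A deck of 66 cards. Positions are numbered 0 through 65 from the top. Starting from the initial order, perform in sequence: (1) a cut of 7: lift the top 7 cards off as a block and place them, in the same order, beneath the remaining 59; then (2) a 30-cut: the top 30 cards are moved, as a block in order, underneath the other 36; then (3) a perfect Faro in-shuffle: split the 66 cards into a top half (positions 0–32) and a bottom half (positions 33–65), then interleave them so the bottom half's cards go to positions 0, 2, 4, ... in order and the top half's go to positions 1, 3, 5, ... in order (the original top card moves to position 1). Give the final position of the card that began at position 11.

14

Track the card from position 11 forward through each operation:
  after op 1 (cut 7): 11 → 4
  after op 2 (cut 30): 4 → 40
  after op 3 (in-shuffle): 40 → 14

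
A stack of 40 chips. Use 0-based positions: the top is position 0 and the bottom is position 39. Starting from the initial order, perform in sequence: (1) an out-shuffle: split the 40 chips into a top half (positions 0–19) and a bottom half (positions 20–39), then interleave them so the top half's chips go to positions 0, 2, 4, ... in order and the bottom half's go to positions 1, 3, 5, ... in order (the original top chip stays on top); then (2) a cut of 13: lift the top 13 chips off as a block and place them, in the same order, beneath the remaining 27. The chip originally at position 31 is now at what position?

10

Track the chip from position 31 forward through each operation:
  after op 1 (out-shuffle): 31 → 23
  after op 2 (cut 13): 23 → 10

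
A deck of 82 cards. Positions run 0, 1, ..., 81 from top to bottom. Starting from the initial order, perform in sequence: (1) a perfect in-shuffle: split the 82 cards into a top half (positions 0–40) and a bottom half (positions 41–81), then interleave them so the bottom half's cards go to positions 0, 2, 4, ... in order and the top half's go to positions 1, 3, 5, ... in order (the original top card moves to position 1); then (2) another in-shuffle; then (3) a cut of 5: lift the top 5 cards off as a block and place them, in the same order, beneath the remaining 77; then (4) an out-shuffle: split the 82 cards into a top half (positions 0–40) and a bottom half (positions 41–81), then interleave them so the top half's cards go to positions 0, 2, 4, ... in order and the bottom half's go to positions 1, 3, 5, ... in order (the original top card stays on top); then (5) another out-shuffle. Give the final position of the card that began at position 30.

Track the card from position 30 forward through each operation:
  after op 1 (in-shuffle): 30 → 61
  after op 2 (in-shuffle): 61 → 40
  after op 3 (cut 5): 40 → 35
  after op 4 (out-shuffle): 35 → 70
  after op 5 (out-shuffle): 70 → 59

59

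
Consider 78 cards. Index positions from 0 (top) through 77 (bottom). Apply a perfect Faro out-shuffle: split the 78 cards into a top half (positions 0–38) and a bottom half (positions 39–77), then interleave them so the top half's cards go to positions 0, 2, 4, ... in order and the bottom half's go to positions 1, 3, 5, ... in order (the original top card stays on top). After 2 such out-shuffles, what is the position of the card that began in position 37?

Track the card's position through each out-shuffle:
37 → 74 → 71

71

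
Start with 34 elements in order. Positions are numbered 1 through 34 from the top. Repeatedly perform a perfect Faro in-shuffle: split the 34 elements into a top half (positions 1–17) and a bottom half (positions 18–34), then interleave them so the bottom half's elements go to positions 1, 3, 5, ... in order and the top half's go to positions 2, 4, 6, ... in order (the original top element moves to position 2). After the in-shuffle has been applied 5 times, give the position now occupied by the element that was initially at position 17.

19

Track the element's position through each in-shuffle:
17 → 34 → 33 → 31 → 27 → 19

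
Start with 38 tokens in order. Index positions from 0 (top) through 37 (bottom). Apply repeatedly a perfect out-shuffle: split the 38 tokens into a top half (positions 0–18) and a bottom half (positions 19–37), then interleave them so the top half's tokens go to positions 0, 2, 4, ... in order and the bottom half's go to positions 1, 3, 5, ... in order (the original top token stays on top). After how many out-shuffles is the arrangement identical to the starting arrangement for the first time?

The out-shuffle permutes the 38 positions with cycle lengths [1, 1, 36].
Every token is home exactly when every cycle has completed a whole number of laps, i.e. after lcm(1, 36) = 36 out-shuffles.

36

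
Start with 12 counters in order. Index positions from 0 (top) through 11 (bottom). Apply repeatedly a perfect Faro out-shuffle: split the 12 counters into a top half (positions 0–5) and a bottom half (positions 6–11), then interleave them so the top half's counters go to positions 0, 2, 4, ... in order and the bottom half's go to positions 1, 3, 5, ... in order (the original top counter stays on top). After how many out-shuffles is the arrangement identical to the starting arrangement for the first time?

10

The out-shuffle permutes the 12 positions with cycle lengths [1, 1, 10].
Every counter is home exactly when every cycle has completed a whole number of laps, i.e. after lcm(1, 10) = 10 out-shuffles.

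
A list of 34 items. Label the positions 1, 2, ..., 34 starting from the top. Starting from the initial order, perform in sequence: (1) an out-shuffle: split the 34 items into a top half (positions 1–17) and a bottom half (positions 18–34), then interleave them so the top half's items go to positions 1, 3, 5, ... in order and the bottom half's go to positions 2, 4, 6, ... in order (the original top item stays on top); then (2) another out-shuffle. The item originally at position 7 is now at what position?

Track the item from position 7 forward through each operation:
  after op 1 (out-shuffle): 7 → 13
  after op 2 (out-shuffle): 13 → 25

25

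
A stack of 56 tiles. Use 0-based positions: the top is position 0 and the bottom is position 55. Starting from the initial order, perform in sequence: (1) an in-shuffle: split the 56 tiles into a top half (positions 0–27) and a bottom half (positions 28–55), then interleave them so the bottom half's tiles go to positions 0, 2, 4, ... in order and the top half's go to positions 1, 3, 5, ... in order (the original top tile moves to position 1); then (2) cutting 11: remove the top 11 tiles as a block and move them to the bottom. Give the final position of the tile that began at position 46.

Track the tile from position 46 forward through each operation:
  after op 1 (in-shuffle): 46 → 36
  after op 2 (cut 11): 36 → 25

25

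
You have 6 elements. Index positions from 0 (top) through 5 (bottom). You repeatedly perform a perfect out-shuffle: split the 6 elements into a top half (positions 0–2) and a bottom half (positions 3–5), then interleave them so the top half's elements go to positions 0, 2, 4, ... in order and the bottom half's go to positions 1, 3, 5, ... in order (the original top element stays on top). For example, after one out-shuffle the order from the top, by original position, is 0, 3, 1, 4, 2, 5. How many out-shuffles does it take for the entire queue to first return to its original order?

4

The out-shuffle permutes the 6 positions with cycle lengths [1, 1, 4].
Every element is home exactly when every cycle has completed a whole number of laps, i.e. after lcm(1, 4) = 4 out-shuffles.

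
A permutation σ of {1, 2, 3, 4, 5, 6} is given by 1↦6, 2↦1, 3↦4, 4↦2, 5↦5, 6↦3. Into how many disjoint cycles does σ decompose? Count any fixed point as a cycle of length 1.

2

Cycle decomposition: (1 6 3 4 2) (5).
2 cycles.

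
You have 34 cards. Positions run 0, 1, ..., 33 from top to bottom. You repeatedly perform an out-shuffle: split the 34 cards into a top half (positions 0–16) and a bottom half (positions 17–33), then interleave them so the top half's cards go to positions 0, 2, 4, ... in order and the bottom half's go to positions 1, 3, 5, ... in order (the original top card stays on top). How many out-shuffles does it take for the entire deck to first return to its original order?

10

The out-shuffle permutes the 34 positions with cycle lengths [1, 1, 2, 10, 10, 10].
Every card is home exactly when every cycle has completed a whole number of laps, i.e. after lcm(1, 2, 10) = 10 out-shuffles.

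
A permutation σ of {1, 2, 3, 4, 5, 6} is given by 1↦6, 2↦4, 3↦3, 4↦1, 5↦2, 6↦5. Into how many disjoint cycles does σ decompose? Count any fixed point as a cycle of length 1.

Cycle decomposition: (1 6 5 2 4) (3).
2 cycles.

2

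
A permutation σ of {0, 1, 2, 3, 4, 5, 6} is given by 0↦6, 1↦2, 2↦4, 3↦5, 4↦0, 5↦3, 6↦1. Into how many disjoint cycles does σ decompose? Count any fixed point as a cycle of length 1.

2

Cycle decomposition: (0 6 1 2 4) (3 5).
2 cycles.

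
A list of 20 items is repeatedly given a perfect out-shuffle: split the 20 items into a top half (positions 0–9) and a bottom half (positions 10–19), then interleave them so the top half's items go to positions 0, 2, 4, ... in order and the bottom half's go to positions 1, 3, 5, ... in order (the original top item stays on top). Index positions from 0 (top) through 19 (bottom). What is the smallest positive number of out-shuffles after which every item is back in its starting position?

The out-shuffle permutes the 20 positions with cycle lengths [1, 1, 18].
Every item is home exactly when every cycle has completed a whole number of laps, i.e. after lcm(1, 18) = 18 out-shuffles.

18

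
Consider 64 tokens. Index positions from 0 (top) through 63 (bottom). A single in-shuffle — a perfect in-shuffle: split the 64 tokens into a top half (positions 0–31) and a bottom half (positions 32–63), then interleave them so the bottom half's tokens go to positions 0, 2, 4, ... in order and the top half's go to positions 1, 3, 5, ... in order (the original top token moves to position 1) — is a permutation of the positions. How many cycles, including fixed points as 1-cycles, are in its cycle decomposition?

6

Trace each unvisited position around until it returns:
(0 1 3 7 15 31 ... len 12) (2 5 11 23 47 30 ... len 12) (4 9 19 39 14 29 ... len 12) (6 13 27 55 46 28 ... len 12) (10 21 43 22 45 26 ... len 12) (12 25 51 38)
6 cycles in total.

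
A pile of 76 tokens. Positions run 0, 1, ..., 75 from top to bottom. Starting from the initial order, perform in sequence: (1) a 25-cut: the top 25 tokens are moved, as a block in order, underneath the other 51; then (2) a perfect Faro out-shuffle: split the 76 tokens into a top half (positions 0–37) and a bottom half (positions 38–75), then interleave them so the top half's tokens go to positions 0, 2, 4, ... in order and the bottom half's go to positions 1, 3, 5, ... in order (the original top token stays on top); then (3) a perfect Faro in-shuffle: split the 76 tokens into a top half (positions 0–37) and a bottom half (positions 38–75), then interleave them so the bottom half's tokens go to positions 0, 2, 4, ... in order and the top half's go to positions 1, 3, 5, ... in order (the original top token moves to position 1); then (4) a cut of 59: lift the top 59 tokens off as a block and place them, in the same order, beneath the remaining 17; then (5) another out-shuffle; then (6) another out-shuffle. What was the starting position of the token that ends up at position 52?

62

Undo the operations in reverse order, starting from position 52:
  undo op 6 (out-shuffle, from top half): 52 ← 26
  undo op 5 (out-shuffle, from top half): 26 ← 13
  undo op 4 (cut 59): 13 ← 72
  undo op 3 (in-shuffle, from bottom half): 72 ← 74
  undo op 2 (out-shuffle, from top half): 74 ← 37
  undo op 1 (cut 25): 37 ← 62
So the token at position 52 came from original position 62.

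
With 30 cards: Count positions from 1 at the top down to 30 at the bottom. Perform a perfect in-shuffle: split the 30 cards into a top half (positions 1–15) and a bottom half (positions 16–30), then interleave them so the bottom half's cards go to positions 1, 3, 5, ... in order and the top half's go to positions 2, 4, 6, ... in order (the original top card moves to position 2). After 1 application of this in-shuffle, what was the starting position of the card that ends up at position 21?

26

Work backwards from position 21, undoing one in-shuffle at a time:
21 ← 26
So the card now at position 21 started at position 26.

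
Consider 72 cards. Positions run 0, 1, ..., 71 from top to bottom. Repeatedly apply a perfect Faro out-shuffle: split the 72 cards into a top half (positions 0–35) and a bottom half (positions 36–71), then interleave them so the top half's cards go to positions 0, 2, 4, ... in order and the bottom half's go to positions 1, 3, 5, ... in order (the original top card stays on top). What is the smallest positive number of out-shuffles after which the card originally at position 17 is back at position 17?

Follow position 17 under repeated out-shuffles:
17 → 34 → 68 → 65 → 59 → 47 → 23 → 46 → ... → 17 (length 35)
It first returns after 35 out-shuffles.

35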